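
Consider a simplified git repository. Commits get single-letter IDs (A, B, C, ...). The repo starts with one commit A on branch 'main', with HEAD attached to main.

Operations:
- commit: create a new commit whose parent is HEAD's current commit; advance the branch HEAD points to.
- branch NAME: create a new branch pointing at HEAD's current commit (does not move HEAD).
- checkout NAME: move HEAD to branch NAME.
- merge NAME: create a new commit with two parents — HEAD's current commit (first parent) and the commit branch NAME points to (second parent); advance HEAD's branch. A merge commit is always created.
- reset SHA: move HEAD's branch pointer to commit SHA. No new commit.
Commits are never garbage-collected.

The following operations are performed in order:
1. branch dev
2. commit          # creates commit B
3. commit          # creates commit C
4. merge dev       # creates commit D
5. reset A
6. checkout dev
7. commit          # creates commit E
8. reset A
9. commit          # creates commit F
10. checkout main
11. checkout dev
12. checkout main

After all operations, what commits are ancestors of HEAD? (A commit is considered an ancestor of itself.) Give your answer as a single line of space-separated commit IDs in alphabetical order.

After op 1 (branch): HEAD=main@A [dev=A main=A]
After op 2 (commit): HEAD=main@B [dev=A main=B]
After op 3 (commit): HEAD=main@C [dev=A main=C]
After op 4 (merge): HEAD=main@D [dev=A main=D]
After op 5 (reset): HEAD=main@A [dev=A main=A]
After op 6 (checkout): HEAD=dev@A [dev=A main=A]
After op 7 (commit): HEAD=dev@E [dev=E main=A]
After op 8 (reset): HEAD=dev@A [dev=A main=A]
After op 9 (commit): HEAD=dev@F [dev=F main=A]
After op 10 (checkout): HEAD=main@A [dev=F main=A]
After op 11 (checkout): HEAD=dev@F [dev=F main=A]
After op 12 (checkout): HEAD=main@A [dev=F main=A]

Answer: A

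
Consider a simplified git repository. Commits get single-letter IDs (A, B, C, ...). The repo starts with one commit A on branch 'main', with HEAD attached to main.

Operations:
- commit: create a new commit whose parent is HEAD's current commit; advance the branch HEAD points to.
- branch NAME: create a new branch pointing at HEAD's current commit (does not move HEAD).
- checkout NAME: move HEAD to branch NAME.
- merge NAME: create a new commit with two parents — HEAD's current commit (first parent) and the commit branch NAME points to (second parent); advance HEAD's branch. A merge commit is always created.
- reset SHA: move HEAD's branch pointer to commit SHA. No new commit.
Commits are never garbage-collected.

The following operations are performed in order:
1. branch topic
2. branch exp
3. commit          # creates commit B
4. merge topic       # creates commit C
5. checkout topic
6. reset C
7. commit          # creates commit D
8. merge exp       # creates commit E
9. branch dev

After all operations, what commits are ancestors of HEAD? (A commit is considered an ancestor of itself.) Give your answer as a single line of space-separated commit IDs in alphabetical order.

Answer: A B C D E

Derivation:
After op 1 (branch): HEAD=main@A [main=A topic=A]
After op 2 (branch): HEAD=main@A [exp=A main=A topic=A]
After op 3 (commit): HEAD=main@B [exp=A main=B topic=A]
After op 4 (merge): HEAD=main@C [exp=A main=C topic=A]
After op 5 (checkout): HEAD=topic@A [exp=A main=C topic=A]
After op 6 (reset): HEAD=topic@C [exp=A main=C topic=C]
After op 7 (commit): HEAD=topic@D [exp=A main=C topic=D]
After op 8 (merge): HEAD=topic@E [exp=A main=C topic=E]
After op 9 (branch): HEAD=topic@E [dev=E exp=A main=C topic=E]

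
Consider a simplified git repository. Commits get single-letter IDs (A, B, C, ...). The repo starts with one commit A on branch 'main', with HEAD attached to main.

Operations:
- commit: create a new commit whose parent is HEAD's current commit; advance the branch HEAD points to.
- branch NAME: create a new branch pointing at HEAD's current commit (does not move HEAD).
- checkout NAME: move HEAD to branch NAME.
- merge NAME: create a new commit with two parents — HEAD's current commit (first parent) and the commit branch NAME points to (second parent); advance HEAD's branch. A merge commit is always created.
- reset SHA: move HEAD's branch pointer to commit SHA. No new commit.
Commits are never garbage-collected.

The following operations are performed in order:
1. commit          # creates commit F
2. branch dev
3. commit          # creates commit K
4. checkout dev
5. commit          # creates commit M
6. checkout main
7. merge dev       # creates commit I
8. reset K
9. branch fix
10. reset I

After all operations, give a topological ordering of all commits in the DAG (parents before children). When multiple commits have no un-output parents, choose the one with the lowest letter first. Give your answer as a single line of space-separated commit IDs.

After op 1 (commit): HEAD=main@F [main=F]
After op 2 (branch): HEAD=main@F [dev=F main=F]
After op 3 (commit): HEAD=main@K [dev=F main=K]
After op 4 (checkout): HEAD=dev@F [dev=F main=K]
After op 5 (commit): HEAD=dev@M [dev=M main=K]
After op 6 (checkout): HEAD=main@K [dev=M main=K]
After op 7 (merge): HEAD=main@I [dev=M main=I]
After op 8 (reset): HEAD=main@K [dev=M main=K]
After op 9 (branch): HEAD=main@K [dev=M fix=K main=K]
After op 10 (reset): HEAD=main@I [dev=M fix=K main=I]
commit A: parents=[]
commit F: parents=['A']
commit I: parents=['K', 'M']
commit K: parents=['F']
commit M: parents=['F']

Answer: A F K M I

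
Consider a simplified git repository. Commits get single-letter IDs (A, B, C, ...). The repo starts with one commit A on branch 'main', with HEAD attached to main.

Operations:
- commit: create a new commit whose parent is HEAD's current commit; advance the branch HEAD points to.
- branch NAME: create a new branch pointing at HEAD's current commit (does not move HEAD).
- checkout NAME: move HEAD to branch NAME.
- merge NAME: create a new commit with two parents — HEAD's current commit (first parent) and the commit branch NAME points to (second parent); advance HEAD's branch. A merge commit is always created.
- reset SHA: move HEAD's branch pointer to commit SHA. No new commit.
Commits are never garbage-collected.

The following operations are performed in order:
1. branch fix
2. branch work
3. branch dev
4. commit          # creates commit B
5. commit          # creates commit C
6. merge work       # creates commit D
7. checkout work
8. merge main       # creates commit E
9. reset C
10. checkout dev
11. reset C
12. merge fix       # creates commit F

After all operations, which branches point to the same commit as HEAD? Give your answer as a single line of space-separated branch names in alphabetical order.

After op 1 (branch): HEAD=main@A [fix=A main=A]
After op 2 (branch): HEAD=main@A [fix=A main=A work=A]
After op 3 (branch): HEAD=main@A [dev=A fix=A main=A work=A]
After op 4 (commit): HEAD=main@B [dev=A fix=A main=B work=A]
After op 5 (commit): HEAD=main@C [dev=A fix=A main=C work=A]
After op 6 (merge): HEAD=main@D [dev=A fix=A main=D work=A]
After op 7 (checkout): HEAD=work@A [dev=A fix=A main=D work=A]
After op 8 (merge): HEAD=work@E [dev=A fix=A main=D work=E]
After op 9 (reset): HEAD=work@C [dev=A fix=A main=D work=C]
After op 10 (checkout): HEAD=dev@A [dev=A fix=A main=D work=C]
After op 11 (reset): HEAD=dev@C [dev=C fix=A main=D work=C]
After op 12 (merge): HEAD=dev@F [dev=F fix=A main=D work=C]

Answer: dev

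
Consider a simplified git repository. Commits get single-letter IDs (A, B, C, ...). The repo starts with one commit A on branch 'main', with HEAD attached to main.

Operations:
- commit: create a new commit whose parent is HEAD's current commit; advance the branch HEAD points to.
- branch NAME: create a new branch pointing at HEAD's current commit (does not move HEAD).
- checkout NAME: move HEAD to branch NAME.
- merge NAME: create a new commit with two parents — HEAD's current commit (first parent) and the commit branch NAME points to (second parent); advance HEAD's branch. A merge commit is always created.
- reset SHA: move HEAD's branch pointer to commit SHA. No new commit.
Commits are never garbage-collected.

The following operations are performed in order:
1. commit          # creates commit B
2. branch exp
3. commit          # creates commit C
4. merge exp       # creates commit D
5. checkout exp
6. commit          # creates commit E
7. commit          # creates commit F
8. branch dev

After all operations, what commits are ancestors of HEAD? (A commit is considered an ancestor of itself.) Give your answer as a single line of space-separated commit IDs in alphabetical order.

After op 1 (commit): HEAD=main@B [main=B]
After op 2 (branch): HEAD=main@B [exp=B main=B]
After op 3 (commit): HEAD=main@C [exp=B main=C]
After op 4 (merge): HEAD=main@D [exp=B main=D]
After op 5 (checkout): HEAD=exp@B [exp=B main=D]
After op 6 (commit): HEAD=exp@E [exp=E main=D]
After op 7 (commit): HEAD=exp@F [exp=F main=D]
After op 8 (branch): HEAD=exp@F [dev=F exp=F main=D]

Answer: A B E F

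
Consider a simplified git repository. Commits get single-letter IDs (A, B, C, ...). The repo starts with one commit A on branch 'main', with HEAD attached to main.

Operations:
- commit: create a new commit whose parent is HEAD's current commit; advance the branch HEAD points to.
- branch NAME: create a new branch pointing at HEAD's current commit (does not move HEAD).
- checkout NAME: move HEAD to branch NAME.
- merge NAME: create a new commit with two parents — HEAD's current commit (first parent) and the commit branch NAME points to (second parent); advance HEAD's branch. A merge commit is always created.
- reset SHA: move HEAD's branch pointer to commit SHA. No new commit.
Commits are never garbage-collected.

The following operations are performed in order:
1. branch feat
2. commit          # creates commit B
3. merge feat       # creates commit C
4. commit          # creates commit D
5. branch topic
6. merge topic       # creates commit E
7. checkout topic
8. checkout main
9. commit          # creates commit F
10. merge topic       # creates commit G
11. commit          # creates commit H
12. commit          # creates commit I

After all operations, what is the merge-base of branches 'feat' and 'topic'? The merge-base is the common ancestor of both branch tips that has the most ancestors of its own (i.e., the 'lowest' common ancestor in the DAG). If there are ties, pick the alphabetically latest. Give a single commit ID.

Answer: A

Derivation:
After op 1 (branch): HEAD=main@A [feat=A main=A]
After op 2 (commit): HEAD=main@B [feat=A main=B]
After op 3 (merge): HEAD=main@C [feat=A main=C]
After op 4 (commit): HEAD=main@D [feat=A main=D]
After op 5 (branch): HEAD=main@D [feat=A main=D topic=D]
After op 6 (merge): HEAD=main@E [feat=A main=E topic=D]
After op 7 (checkout): HEAD=topic@D [feat=A main=E topic=D]
After op 8 (checkout): HEAD=main@E [feat=A main=E topic=D]
After op 9 (commit): HEAD=main@F [feat=A main=F topic=D]
After op 10 (merge): HEAD=main@G [feat=A main=G topic=D]
After op 11 (commit): HEAD=main@H [feat=A main=H topic=D]
After op 12 (commit): HEAD=main@I [feat=A main=I topic=D]
ancestors(feat=A): ['A']
ancestors(topic=D): ['A', 'B', 'C', 'D']
common: ['A']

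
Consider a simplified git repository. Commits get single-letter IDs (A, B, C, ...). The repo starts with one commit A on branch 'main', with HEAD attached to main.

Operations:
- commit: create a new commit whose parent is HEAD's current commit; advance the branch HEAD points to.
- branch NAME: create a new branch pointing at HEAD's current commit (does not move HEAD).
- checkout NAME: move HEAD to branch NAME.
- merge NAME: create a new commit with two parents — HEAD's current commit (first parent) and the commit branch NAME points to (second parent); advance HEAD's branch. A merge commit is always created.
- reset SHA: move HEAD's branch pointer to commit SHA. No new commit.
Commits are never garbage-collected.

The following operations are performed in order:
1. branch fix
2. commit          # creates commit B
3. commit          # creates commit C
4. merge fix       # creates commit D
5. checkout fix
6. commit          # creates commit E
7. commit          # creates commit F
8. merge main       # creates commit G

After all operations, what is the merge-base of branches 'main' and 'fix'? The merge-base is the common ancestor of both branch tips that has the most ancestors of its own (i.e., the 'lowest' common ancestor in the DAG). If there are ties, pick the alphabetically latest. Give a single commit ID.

Answer: D

Derivation:
After op 1 (branch): HEAD=main@A [fix=A main=A]
After op 2 (commit): HEAD=main@B [fix=A main=B]
After op 3 (commit): HEAD=main@C [fix=A main=C]
After op 4 (merge): HEAD=main@D [fix=A main=D]
After op 5 (checkout): HEAD=fix@A [fix=A main=D]
After op 6 (commit): HEAD=fix@E [fix=E main=D]
After op 7 (commit): HEAD=fix@F [fix=F main=D]
After op 8 (merge): HEAD=fix@G [fix=G main=D]
ancestors(main=D): ['A', 'B', 'C', 'D']
ancestors(fix=G): ['A', 'B', 'C', 'D', 'E', 'F', 'G']
common: ['A', 'B', 'C', 'D']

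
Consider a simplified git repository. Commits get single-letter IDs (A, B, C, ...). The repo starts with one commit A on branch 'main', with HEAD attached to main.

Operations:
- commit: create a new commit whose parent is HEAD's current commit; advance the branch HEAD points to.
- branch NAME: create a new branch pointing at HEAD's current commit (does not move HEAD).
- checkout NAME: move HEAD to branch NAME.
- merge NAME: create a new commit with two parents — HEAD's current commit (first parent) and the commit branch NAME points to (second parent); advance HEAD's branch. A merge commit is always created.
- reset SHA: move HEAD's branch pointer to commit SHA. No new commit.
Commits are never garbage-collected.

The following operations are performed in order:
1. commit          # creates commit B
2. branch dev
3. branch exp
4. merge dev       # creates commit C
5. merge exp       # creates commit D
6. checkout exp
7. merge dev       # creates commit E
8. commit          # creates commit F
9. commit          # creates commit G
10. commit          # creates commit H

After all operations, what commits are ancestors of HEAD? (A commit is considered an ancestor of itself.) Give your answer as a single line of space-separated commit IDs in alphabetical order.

Answer: A B E F G H

Derivation:
After op 1 (commit): HEAD=main@B [main=B]
After op 2 (branch): HEAD=main@B [dev=B main=B]
After op 3 (branch): HEAD=main@B [dev=B exp=B main=B]
After op 4 (merge): HEAD=main@C [dev=B exp=B main=C]
After op 5 (merge): HEAD=main@D [dev=B exp=B main=D]
After op 6 (checkout): HEAD=exp@B [dev=B exp=B main=D]
After op 7 (merge): HEAD=exp@E [dev=B exp=E main=D]
After op 8 (commit): HEAD=exp@F [dev=B exp=F main=D]
After op 9 (commit): HEAD=exp@G [dev=B exp=G main=D]
After op 10 (commit): HEAD=exp@H [dev=B exp=H main=D]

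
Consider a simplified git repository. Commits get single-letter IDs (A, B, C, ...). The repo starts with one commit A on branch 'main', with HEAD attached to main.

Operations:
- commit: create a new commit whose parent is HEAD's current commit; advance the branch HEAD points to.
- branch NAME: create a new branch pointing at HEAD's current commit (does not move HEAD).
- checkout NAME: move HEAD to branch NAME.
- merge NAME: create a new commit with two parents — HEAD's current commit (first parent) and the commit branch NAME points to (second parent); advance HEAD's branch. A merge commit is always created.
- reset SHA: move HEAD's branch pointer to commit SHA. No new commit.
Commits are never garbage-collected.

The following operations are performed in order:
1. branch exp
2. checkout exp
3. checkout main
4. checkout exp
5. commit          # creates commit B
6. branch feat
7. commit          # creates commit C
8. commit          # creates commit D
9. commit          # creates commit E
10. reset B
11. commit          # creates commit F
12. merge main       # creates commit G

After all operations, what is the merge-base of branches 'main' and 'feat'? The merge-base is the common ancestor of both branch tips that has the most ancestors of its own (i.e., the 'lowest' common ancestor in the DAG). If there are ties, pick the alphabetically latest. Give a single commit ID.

Answer: A

Derivation:
After op 1 (branch): HEAD=main@A [exp=A main=A]
After op 2 (checkout): HEAD=exp@A [exp=A main=A]
After op 3 (checkout): HEAD=main@A [exp=A main=A]
After op 4 (checkout): HEAD=exp@A [exp=A main=A]
After op 5 (commit): HEAD=exp@B [exp=B main=A]
After op 6 (branch): HEAD=exp@B [exp=B feat=B main=A]
After op 7 (commit): HEAD=exp@C [exp=C feat=B main=A]
After op 8 (commit): HEAD=exp@D [exp=D feat=B main=A]
After op 9 (commit): HEAD=exp@E [exp=E feat=B main=A]
After op 10 (reset): HEAD=exp@B [exp=B feat=B main=A]
After op 11 (commit): HEAD=exp@F [exp=F feat=B main=A]
After op 12 (merge): HEAD=exp@G [exp=G feat=B main=A]
ancestors(main=A): ['A']
ancestors(feat=B): ['A', 'B']
common: ['A']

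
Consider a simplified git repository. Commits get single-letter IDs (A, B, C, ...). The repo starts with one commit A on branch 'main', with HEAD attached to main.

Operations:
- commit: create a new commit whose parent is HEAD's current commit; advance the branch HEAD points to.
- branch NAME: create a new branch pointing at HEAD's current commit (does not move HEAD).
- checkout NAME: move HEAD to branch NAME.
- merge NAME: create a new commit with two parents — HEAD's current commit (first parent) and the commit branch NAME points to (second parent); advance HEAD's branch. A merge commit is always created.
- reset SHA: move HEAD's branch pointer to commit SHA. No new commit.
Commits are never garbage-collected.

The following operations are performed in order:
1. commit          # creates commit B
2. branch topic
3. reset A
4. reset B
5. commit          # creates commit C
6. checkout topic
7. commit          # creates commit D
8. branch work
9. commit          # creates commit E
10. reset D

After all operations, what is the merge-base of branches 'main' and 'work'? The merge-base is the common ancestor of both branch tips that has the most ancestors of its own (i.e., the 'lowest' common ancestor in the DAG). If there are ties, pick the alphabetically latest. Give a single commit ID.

After op 1 (commit): HEAD=main@B [main=B]
After op 2 (branch): HEAD=main@B [main=B topic=B]
After op 3 (reset): HEAD=main@A [main=A topic=B]
After op 4 (reset): HEAD=main@B [main=B topic=B]
After op 5 (commit): HEAD=main@C [main=C topic=B]
After op 6 (checkout): HEAD=topic@B [main=C topic=B]
After op 7 (commit): HEAD=topic@D [main=C topic=D]
After op 8 (branch): HEAD=topic@D [main=C topic=D work=D]
After op 9 (commit): HEAD=topic@E [main=C topic=E work=D]
After op 10 (reset): HEAD=topic@D [main=C topic=D work=D]
ancestors(main=C): ['A', 'B', 'C']
ancestors(work=D): ['A', 'B', 'D']
common: ['A', 'B']

Answer: B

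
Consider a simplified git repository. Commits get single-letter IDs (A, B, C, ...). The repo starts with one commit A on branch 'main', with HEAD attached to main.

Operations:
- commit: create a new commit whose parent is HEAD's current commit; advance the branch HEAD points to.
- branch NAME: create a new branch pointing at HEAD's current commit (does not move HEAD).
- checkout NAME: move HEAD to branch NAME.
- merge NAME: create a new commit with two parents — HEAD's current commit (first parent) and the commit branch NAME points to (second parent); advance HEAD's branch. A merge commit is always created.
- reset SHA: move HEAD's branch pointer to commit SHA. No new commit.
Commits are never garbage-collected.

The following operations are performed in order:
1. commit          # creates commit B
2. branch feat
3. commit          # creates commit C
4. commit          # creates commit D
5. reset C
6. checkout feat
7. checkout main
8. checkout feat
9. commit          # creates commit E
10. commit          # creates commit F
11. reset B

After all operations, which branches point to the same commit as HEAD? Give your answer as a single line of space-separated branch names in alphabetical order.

Answer: feat

Derivation:
After op 1 (commit): HEAD=main@B [main=B]
After op 2 (branch): HEAD=main@B [feat=B main=B]
After op 3 (commit): HEAD=main@C [feat=B main=C]
After op 4 (commit): HEAD=main@D [feat=B main=D]
After op 5 (reset): HEAD=main@C [feat=B main=C]
After op 6 (checkout): HEAD=feat@B [feat=B main=C]
After op 7 (checkout): HEAD=main@C [feat=B main=C]
After op 8 (checkout): HEAD=feat@B [feat=B main=C]
After op 9 (commit): HEAD=feat@E [feat=E main=C]
After op 10 (commit): HEAD=feat@F [feat=F main=C]
After op 11 (reset): HEAD=feat@B [feat=B main=C]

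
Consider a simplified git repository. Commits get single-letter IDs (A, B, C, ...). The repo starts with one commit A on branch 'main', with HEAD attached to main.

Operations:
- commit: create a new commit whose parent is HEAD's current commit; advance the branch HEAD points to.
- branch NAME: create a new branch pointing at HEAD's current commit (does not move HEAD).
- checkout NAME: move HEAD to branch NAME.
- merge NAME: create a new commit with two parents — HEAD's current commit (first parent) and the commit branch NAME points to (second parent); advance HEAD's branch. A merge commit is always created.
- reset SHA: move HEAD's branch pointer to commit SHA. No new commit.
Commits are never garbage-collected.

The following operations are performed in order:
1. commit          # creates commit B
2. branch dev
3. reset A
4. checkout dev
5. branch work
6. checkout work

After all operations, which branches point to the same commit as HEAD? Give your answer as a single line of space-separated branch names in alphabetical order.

Answer: dev work

Derivation:
After op 1 (commit): HEAD=main@B [main=B]
After op 2 (branch): HEAD=main@B [dev=B main=B]
After op 3 (reset): HEAD=main@A [dev=B main=A]
After op 4 (checkout): HEAD=dev@B [dev=B main=A]
After op 5 (branch): HEAD=dev@B [dev=B main=A work=B]
After op 6 (checkout): HEAD=work@B [dev=B main=A work=B]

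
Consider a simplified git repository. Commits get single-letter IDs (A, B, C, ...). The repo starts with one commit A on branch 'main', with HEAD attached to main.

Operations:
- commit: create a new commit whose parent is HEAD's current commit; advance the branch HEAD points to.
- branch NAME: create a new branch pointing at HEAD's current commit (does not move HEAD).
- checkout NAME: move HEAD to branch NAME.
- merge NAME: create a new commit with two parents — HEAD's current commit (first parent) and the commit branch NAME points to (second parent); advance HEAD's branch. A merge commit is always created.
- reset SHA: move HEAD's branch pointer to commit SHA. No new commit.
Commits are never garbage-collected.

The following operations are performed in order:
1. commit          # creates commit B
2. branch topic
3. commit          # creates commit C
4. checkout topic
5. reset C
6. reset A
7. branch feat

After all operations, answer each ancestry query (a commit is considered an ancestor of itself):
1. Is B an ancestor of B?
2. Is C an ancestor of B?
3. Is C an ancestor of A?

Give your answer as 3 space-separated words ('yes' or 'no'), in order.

Answer: yes no no

Derivation:
After op 1 (commit): HEAD=main@B [main=B]
After op 2 (branch): HEAD=main@B [main=B topic=B]
After op 3 (commit): HEAD=main@C [main=C topic=B]
After op 4 (checkout): HEAD=topic@B [main=C topic=B]
After op 5 (reset): HEAD=topic@C [main=C topic=C]
After op 6 (reset): HEAD=topic@A [main=C topic=A]
After op 7 (branch): HEAD=topic@A [feat=A main=C topic=A]
ancestors(B) = {A,B}; B in? yes
ancestors(B) = {A,B}; C in? no
ancestors(A) = {A}; C in? no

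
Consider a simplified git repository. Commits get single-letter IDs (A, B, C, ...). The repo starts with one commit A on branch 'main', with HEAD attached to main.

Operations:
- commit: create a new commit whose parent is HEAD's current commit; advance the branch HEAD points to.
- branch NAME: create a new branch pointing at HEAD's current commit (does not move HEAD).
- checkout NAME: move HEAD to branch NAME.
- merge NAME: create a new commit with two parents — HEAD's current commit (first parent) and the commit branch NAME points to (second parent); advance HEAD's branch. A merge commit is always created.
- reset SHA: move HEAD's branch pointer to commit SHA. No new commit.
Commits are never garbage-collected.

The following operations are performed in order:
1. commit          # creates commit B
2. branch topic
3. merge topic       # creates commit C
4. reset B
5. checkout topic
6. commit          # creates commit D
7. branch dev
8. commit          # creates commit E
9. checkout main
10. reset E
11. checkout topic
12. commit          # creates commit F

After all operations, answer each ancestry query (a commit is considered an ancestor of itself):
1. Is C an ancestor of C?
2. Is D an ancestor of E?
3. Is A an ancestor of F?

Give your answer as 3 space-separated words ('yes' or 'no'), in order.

Answer: yes yes yes

Derivation:
After op 1 (commit): HEAD=main@B [main=B]
After op 2 (branch): HEAD=main@B [main=B topic=B]
After op 3 (merge): HEAD=main@C [main=C topic=B]
After op 4 (reset): HEAD=main@B [main=B topic=B]
After op 5 (checkout): HEAD=topic@B [main=B topic=B]
After op 6 (commit): HEAD=topic@D [main=B topic=D]
After op 7 (branch): HEAD=topic@D [dev=D main=B topic=D]
After op 8 (commit): HEAD=topic@E [dev=D main=B topic=E]
After op 9 (checkout): HEAD=main@B [dev=D main=B topic=E]
After op 10 (reset): HEAD=main@E [dev=D main=E topic=E]
After op 11 (checkout): HEAD=topic@E [dev=D main=E topic=E]
After op 12 (commit): HEAD=topic@F [dev=D main=E topic=F]
ancestors(C) = {A,B,C}; C in? yes
ancestors(E) = {A,B,D,E}; D in? yes
ancestors(F) = {A,B,D,E,F}; A in? yes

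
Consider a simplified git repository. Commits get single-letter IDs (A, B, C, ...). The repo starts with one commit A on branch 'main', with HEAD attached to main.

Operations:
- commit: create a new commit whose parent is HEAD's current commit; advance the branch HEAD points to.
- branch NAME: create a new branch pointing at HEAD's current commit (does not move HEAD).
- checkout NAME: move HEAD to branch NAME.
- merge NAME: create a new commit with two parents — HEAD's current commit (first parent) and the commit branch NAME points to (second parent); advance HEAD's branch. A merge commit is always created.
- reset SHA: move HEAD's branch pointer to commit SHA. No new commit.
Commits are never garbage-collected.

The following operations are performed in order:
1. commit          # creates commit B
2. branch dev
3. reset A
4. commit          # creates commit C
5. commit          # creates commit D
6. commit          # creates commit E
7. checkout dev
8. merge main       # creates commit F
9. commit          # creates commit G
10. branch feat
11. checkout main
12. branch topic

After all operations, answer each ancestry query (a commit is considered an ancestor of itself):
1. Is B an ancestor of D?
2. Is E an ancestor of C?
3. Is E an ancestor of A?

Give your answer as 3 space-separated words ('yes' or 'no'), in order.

After op 1 (commit): HEAD=main@B [main=B]
After op 2 (branch): HEAD=main@B [dev=B main=B]
After op 3 (reset): HEAD=main@A [dev=B main=A]
After op 4 (commit): HEAD=main@C [dev=B main=C]
After op 5 (commit): HEAD=main@D [dev=B main=D]
After op 6 (commit): HEAD=main@E [dev=B main=E]
After op 7 (checkout): HEAD=dev@B [dev=B main=E]
After op 8 (merge): HEAD=dev@F [dev=F main=E]
After op 9 (commit): HEAD=dev@G [dev=G main=E]
After op 10 (branch): HEAD=dev@G [dev=G feat=G main=E]
After op 11 (checkout): HEAD=main@E [dev=G feat=G main=E]
After op 12 (branch): HEAD=main@E [dev=G feat=G main=E topic=E]
ancestors(D) = {A,C,D}; B in? no
ancestors(C) = {A,C}; E in? no
ancestors(A) = {A}; E in? no

Answer: no no no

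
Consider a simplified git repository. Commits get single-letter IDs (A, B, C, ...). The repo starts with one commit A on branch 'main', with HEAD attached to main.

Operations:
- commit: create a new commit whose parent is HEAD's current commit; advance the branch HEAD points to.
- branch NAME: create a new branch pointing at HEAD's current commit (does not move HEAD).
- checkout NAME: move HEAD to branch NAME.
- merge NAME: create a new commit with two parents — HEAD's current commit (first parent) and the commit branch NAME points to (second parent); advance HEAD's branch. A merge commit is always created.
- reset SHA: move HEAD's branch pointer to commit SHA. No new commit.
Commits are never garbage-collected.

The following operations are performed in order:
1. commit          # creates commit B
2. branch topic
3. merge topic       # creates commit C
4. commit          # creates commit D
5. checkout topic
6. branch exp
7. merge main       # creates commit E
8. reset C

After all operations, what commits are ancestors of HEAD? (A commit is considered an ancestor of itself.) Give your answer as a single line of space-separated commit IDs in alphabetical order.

After op 1 (commit): HEAD=main@B [main=B]
After op 2 (branch): HEAD=main@B [main=B topic=B]
After op 3 (merge): HEAD=main@C [main=C topic=B]
After op 4 (commit): HEAD=main@D [main=D topic=B]
After op 5 (checkout): HEAD=topic@B [main=D topic=B]
After op 6 (branch): HEAD=topic@B [exp=B main=D topic=B]
After op 7 (merge): HEAD=topic@E [exp=B main=D topic=E]
After op 8 (reset): HEAD=topic@C [exp=B main=D topic=C]

Answer: A B C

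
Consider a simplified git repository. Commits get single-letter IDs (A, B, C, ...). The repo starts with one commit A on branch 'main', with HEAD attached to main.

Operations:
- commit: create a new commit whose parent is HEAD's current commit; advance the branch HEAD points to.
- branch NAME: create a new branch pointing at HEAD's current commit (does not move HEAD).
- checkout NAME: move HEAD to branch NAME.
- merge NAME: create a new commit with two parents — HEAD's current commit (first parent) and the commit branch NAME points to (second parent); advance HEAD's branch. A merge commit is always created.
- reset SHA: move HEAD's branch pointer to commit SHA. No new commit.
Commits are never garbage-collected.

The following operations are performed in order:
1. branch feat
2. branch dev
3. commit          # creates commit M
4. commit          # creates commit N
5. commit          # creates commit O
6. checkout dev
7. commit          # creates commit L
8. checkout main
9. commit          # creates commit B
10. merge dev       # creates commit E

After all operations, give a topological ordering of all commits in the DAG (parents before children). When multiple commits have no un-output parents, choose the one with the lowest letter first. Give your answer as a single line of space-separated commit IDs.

After op 1 (branch): HEAD=main@A [feat=A main=A]
After op 2 (branch): HEAD=main@A [dev=A feat=A main=A]
After op 3 (commit): HEAD=main@M [dev=A feat=A main=M]
After op 4 (commit): HEAD=main@N [dev=A feat=A main=N]
After op 5 (commit): HEAD=main@O [dev=A feat=A main=O]
After op 6 (checkout): HEAD=dev@A [dev=A feat=A main=O]
After op 7 (commit): HEAD=dev@L [dev=L feat=A main=O]
After op 8 (checkout): HEAD=main@O [dev=L feat=A main=O]
After op 9 (commit): HEAD=main@B [dev=L feat=A main=B]
After op 10 (merge): HEAD=main@E [dev=L feat=A main=E]
commit A: parents=[]
commit B: parents=['O']
commit E: parents=['B', 'L']
commit L: parents=['A']
commit M: parents=['A']
commit N: parents=['M']
commit O: parents=['N']

Answer: A L M N O B E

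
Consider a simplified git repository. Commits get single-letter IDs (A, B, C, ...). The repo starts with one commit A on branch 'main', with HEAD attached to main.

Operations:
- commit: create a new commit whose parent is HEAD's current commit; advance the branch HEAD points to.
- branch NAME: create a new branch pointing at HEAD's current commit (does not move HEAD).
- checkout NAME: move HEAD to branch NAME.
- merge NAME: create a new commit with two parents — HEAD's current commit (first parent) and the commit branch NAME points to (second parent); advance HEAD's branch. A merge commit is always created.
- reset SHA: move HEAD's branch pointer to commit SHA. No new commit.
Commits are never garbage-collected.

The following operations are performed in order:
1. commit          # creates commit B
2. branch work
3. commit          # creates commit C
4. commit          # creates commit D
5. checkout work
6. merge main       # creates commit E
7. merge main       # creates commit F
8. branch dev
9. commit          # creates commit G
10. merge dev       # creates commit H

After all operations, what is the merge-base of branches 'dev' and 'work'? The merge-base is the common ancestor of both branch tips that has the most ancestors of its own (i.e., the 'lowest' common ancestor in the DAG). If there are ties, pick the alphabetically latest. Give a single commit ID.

After op 1 (commit): HEAD=main@B [main=B]
After op 2 (branch): HEAD=main@B [main=B work=B]
After op 3 (commit): HEAD=main@C [main=C work=B]
After op 4 (commit): HEAD=main@D [main=D work=B]
After op 5 (checkout): HEAD=work@B [main=D work=B]
After op 6 (merge): HEAD=work@E [main=D work=E]
After op 7 (merge): HEAD=work@F [main=D work=F]
After op 8 (branch): HEAD=work@F [dev=F main=D work=F]
After op 9 (commit): HEAD=work@G [dev=F main=D work=G]
After op 10 (merge): HEAD=work@H [dev=F main=D work=H]
ancestors(dev=F): ['A', 'B', 'C', 'D', 'E', 'F']
ancestors(work=H): ['A', 'B', 'C', 'D', 'E', 'F', 'G', 'H']
common: ['A', 'B', 'C', 'D', 'E', 'F']

Answer: F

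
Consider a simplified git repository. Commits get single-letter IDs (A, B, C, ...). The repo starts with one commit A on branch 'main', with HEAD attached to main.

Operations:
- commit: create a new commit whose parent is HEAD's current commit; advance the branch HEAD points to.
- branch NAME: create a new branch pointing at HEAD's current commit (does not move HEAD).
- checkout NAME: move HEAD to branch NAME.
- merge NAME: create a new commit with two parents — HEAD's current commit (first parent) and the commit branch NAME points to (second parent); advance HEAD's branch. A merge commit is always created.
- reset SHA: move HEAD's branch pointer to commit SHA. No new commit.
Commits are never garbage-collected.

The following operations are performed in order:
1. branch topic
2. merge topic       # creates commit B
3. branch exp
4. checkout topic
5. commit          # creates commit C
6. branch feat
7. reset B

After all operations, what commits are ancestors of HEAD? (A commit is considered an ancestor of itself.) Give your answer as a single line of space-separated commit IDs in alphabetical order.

Answer: A B

Derivation:
After op 1 (branch): HEAD=main@A [main=A topic=A]
After op 2 (merge): HEAD=main@B [main=B topic=A]
After op 3 (branch): HEAD=main@B [exp=B main=B topic=A]
After op 4 (checkout): HEAD=topic@A [exp=B main=B topic=A]
After op 5 (commit): HEAD=topic@C [exp=B main=B topic=C]
After op 6 (branch): HEAD=topic@C [exp=B feat=C main=B topic=C]
After op 7 (reset): HEAD=topic@B [exp=B feat=C main=B topic=B]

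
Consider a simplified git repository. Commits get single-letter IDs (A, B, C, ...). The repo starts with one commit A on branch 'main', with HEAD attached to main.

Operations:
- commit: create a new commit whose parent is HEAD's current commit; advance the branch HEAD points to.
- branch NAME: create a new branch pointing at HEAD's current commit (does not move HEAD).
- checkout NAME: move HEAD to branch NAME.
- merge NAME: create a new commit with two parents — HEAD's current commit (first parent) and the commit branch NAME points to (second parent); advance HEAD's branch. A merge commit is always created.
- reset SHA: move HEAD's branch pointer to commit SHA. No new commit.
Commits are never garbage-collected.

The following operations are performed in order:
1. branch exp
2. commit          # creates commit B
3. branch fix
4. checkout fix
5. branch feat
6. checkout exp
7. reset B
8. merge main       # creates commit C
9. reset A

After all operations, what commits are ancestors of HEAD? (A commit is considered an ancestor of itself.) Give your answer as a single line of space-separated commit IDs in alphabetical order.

After op 1 (branch): HEAD=main@A [exp=A main=A]
After op 2 (commit): HEAD=main@B [exp=A main=B]
After op 3 (branch): HEAD=main@B [exp=A fix=B main=B]
After op 4 (checkout): HEAD=fix@B [exp=A fix=B main=B]
After op 5 (branch): HEAD=fix@B [exp=A feat=B fix=B main=B]
After op 6 (checkout): HEAD=exp@A [exp=A feat=B fix=B main=B]
After op 7 (reset): HEAD=exp@B [exp=B feat=B fix=B main=B]
After op 8 (merge): HEAD=exp@C [exp=C feat=B fix=B main=B]
After op 9 (reset): HEAD=exp@A [exp=A feat=B fix=B main=B]

Answer: A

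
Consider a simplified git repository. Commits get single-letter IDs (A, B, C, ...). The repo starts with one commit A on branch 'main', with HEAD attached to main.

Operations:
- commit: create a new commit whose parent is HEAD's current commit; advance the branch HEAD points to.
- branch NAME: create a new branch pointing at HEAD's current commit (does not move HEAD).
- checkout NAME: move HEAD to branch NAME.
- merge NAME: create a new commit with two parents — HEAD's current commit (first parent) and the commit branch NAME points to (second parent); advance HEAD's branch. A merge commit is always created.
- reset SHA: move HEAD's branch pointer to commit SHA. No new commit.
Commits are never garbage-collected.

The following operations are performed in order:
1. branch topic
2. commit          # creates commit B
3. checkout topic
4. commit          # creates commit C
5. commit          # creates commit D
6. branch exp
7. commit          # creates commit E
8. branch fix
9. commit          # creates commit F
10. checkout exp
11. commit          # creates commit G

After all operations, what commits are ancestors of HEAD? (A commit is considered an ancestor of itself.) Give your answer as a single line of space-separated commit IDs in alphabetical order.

Answer: A C D G

Derivation:
After op 1 (branch): HEAD=main@A [main=A topic=A]
After op 2 (commit): HEAD=main@B [main=B topic=A]
After op 3 (checkout): HEAD=topic@A [main=B topic=A]
After op 4 (commit): HEAD=topic@C [main=B topic=C]
After op 5 (commit): HEAD=topic@D [main=B topic=D]
After op 6 (branch): HEAD=topic@D [exp=D main=B topic=D]
After op 7 (commit): HEAD=topic@E [exp=D main=B topic=E]
After op 8 (branch): HEAD=topic@E [exp=D fix=E main=B topic=E]
After op 9 (commit): HEAD=topic@F [exp=D fix=E main=B topic=F]
After op 10 (checkout): HEAD=exp@D [exp=D fix=E main=B topic=F]
After op 11 (commit): HEAD=exp@G [exp=G fix=E main=B topic=F]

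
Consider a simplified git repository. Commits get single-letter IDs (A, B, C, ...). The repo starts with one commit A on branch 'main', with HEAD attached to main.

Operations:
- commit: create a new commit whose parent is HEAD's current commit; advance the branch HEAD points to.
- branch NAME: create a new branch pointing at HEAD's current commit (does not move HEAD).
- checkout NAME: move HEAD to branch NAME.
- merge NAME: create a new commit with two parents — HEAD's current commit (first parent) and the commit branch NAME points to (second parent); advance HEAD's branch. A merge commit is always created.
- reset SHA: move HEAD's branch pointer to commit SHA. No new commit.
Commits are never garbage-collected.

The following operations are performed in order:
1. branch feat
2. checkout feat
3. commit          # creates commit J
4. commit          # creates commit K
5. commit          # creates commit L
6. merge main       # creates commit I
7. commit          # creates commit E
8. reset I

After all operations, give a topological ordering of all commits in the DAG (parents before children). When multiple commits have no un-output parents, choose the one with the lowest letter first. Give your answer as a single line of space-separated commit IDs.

Answer: A J K L I E

Derivation:
After op 1 (branch): HEAD=main@A [feat=A main=A]
After op 2 (checkout): HEAD=feat@A [feat=A main=A]
After op 3 (commit): HEAD=feat@J [feat=J main=A]
After op 4 (commit): HEAD=feat@K [feat=K main=A]
After op 5 (commit): HEAD=feat@L [feat=L main=A]
After op 6 (merge): HEAD=feat@I [feat=I main=A]
After op 7 (commit): HEAD=feat@E [feat=E main=A]
After op 8 (reset): HEAD=feat@I [feat=I main=A]
commit A: parents=[]
commit E: parents=['I']
commit I: parents=['L', 'A']
commit J: parents=['A']
commit K: parents=['J']
commit L: parents=['K']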